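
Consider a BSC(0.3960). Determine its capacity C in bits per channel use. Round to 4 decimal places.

Binary symmetric channel: C = 1 − h₂(ε) where h₂ is the binary entropy function.
h₂(0.3960) = −0.3960·log₂0.3960 − 0.6040·log₂0.6040 = 0.9686.
C = 1 − 0.9686 = 0.0314 bits per channel use.

0.0314 bits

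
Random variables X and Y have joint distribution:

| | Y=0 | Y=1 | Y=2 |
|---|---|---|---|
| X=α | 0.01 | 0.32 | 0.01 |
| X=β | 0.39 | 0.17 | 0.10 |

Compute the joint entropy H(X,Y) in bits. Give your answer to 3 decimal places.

1.955 bits

H(X,Y) = −Σ p(x,y)·log₂ p(x,y) over all 6 cells.
  cell (α,0): −0.01·log₂0.01 = 0.0664
  cell (α,1): −0.32·log₂0.32 = 0.5260
  cell (α,2): −0.01·log₂0.01 = 0.0664
  cell (β,0): −0.39·log₂0.39 = 0.5298
  cell (β,1): −0.17·log₂0.17 = 0.4346
  cell (β,2): −0.10·log₂0.10 = 0.3322
Sum = 1.955 bits.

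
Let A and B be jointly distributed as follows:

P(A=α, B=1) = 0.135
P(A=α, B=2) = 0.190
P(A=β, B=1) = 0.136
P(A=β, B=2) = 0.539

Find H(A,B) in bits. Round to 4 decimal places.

1.7173 bits

H(A,B) = −Σ p(x,y)·log₂ p(x,y) over all 4 cells.
  cell (α,1): −0.135·log₂0.135 = 0.39001
  cell (α,2): −0.190·log₂0.190 = 0.45523
  cell (β,1): −0.136·log₂0.136 = 0.39145
  cell (β,2): −0.539·log₂0.539 = 0.48060
Sum = 1.7173 bits.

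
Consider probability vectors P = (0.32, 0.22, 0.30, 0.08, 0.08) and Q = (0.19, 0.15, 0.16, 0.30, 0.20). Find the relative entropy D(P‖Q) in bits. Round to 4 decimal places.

D(P‖Q) = Σ p·log₂(p/q).
  0.32·log₂(0.32/0.19) = 0.24066
  0.22·log₂(0.22/0.15) = 0.12156
  0.30·log₂(0.30/0.16) = 0.27207
  0.08·log₂(0.08/0.30) = -0.15255
  0.08·log₂(0.08/0.20) = -0.10575
D(P‖Q) = 0.3760 bits.

0.3760 bits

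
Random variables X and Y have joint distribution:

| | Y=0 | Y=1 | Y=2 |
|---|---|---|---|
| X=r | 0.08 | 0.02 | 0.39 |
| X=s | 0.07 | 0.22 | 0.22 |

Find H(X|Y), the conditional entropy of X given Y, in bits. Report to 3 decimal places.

Chain rule: H(X|Y) = H(X,Y) − H(Y).
Marginals: p(X) = (0.4900, 0.5100), p(Y) = (0.1500, 0.2400, 0.6100).
H(X,Y) = 2.1639 bits; H(Y) = 1.3397 bits.
H(X|Y) = 2.1639 − 1.3397 = 0.824 bits.

0.824 bits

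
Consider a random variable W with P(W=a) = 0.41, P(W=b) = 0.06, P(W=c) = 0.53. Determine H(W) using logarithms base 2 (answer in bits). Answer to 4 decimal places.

H(W) = −Σ p·log₂ p.
  −(0.41)·log₂(0.41) = 0.52738
  −(0.06)·log₂(0.06) = 0.24353
  −(0.53)·log₂(0.53) = 0.48545
Sum: 0.52738 + 0.24353 + 0.48545 = 1.2564 bits.

1.2564 bits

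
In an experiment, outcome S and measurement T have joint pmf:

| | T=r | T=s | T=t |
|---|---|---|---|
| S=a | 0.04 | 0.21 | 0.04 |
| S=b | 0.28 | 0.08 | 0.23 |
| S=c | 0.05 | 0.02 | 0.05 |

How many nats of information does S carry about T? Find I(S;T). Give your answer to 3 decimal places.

0.161 nats

Marginals: p(S) = (0.2900, 0.5900, 0.1200), p(T) = (0.3700, 0.3100, 0.3200).
I(S;T) = H(S) + H(T) − H(S,T).
H(S) = 0.9247, H(T) = 1.0956, H(S,T) = 1.8596.
I(S;T) = 0.9247 + 1.0956 − 1.8596 = 0.161 nats.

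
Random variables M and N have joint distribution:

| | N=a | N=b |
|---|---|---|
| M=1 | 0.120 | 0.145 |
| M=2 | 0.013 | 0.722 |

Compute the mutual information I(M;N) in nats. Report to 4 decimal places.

Marginals: p(M) = (0.2650, 0.7350), p(N) = (0.1330, 0.8670).
I(M;N) = Σ p(x,y)·ln[p(x,y)/(p(x)p(y))].
  (1,a): 0.120·ln(3.4047) = 0.14702
  (1,b): 0.145·ln(0.6311) = -0.06674
  (2,a): 0.013·ln(0.1330) = -0.02623
  (2,b): 0.722·ln(1.1330) = 0.09016
Sum = 0.1442 nats.

0.1442 nats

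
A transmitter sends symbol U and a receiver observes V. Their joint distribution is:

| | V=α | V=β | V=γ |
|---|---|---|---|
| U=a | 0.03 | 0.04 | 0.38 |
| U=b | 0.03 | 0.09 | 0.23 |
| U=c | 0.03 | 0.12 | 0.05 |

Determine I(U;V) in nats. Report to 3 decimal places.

Marginals: p(U) = (0.4500, 0.3500, 0.2000), p(V) = (0.0900, 0.2500, 0.6600).
I(U;V) = Σ p(x,y)·ln[p(x,y)/(p(x)p(y))].
  (a,α): 0.03·ln(0.7407) = -0.0090
  (a,β): 0.04·ln(0.3556) = -0.0414
  (a,γ): 0.38·ln(1.2795) = 0.0936
  (b,α): 0.03·ln(0.9524) = -0.0015
  (b,β): 0.09·ln(1.0286) = 0.0025
  (b,γ): 0.23·ln(0.9957) = -0.0010
  (c,α): 0.03·ln(1.6667) = 0.0153
  (c,β): 0.12·ln(2.4000) = 0.1051
  (c,γ): 0.05·ln(0.3788) = -0.0485
Sum = 0.115 nats.

0.115 nats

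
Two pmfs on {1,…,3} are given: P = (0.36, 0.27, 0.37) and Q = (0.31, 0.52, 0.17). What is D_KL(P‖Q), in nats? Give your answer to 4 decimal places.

0.1646 nats

D(P‖Q) = Σ p·ln(p/q).
  0.36·ln(0.36/0.31) = 0.05383
  0.27·ln(0.27/0.52) = -0.17696
  0.37·ln(0.37/0.17) = 0.28775
D(P‖Q) = 0.1646 nats.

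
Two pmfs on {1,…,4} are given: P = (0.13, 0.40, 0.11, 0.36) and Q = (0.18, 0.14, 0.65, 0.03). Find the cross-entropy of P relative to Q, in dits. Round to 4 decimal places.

1.0072 dits

H(P,Q) = −Σ p·log₁₀ q.
  −0.13·log₁₀(0.18) = 0.09681
  −0.40·log₁₀(0.14) = 0.34155
  −0.11·log₁₀(0.65) = 0.02058
  −0.36·log₁₀(0.03) = 0.54824
H(P,Q) = 1.0072 dits.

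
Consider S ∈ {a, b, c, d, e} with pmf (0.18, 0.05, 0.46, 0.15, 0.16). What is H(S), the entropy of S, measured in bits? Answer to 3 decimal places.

H(S) = −Σ p·log₂ p.
  −(0.18)·log₂(0.18) = 0.4453
  −(0.05)·log₂(0.05) = 0.2161
  −(0.46)·log₂(0.46) = 0.5153
  −(0.15)·log₂(0.15) = 0.4105
  −(0.16)·log₂(0.16) = 0.4230
Sum: 0.4453 + 0.2161 + 0.5153 + 0.4105 + 0.4230 = 2.010 bits.

2.010 bits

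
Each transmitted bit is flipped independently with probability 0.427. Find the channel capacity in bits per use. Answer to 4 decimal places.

0.0154 bits

Binary symmetric channel: C = 1 − h₂(ε) where h₂ is the binary entropy function.
h₂(0.427) = −0.427·log₂0.427 − 0.573·log₂0.573 = 0.9846.
C = 1 − 0.9846 = 0.0154 bits per channel use.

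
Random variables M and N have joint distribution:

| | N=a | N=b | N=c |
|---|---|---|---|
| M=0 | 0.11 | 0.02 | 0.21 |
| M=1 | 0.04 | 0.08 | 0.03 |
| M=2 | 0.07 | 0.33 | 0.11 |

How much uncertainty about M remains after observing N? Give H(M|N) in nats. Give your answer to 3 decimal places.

Marginals: p(M) = (0.3400, 0.1500, 0.5100), p(N) = (0.2200, 0.4300, 0.3500).
H(M|N) = Σ p(N) · H(M|N=·).
  N=a: p=0.2200, H(M|N=a) = 1.0209
  N=b: p=0.4300, H(M|N=b) = 0.6587
  N=c: p=0.3500, H(M|N=c) = 0.8808
Weighted sum = 0.816 nats.

0.816 nats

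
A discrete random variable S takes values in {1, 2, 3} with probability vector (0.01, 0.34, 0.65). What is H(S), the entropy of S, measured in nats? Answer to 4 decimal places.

H(S) = −Σ p·ln p.
  −(0.01)·ln(0.01) = 0.04605
  −(0.34)·ln(0.34) = 0.36680
  −(0.65)·ln(0.65) = 0.28001
Sum: 0.04605 + 0.36680 + 0.28001 = 0.6929 nats.

0.6929 nats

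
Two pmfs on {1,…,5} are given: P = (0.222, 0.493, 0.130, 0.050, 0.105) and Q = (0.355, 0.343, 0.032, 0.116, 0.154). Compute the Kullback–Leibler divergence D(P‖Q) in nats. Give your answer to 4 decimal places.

D(P‖Q) = Σ p·ln(p/q).
  0.222·ln(0.222/0.355) = -0.10422
  0.493·ln(0.493/0.343) = 0.17885
  0.130·ln(0.130/0.032) = 0.18223
  0.050·ln(0.050/0.116) = -0.04208
  0.105·ln(0.105/0.154) = -0.04021
D(P‖Q) = 0.1746 nats.

0.1746 nats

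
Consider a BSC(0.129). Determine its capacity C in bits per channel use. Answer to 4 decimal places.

0.4453 bits

Binary symmetric channel: C = 1 − h₂(ε) where h₂ is the binary entropy function.
h₂(0.129) = −0.129·log₂0.129 − 0.871·log₂0.871 = 0.5547.
C = 1 − 0.5547 = 0.4453 bits per channel use.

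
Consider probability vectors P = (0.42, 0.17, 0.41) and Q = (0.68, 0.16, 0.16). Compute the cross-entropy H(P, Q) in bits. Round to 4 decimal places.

1.7671 bits

H(P,Q) = −Σ p·log₂ q.
  −0.42·log₂(0.68) = 0.23369
  −0.17·log₂(0.16) = 0.44946
  −0.41·log₂(0.16) = 1.08398
H(P,Q) = 1.7671 bits.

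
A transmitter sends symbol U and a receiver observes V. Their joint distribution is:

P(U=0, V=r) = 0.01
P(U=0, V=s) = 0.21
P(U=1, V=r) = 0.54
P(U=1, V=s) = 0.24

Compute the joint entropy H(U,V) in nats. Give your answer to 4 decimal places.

1.0490 nats

H(U,V) = −Σ p(x,y)·ln p(x,y) over all 4 cells.
  cell (0,r): −0.01·ln0.01 = 0.04605
  cell (0,s): −0.21·ln0.21 = 0.32774
  cell (1,r): −0.54·ln0.54 = 0.33274
  cell (1,s): −0.24·ln0.24 = 0.34251
Sum = 1.0490 nats.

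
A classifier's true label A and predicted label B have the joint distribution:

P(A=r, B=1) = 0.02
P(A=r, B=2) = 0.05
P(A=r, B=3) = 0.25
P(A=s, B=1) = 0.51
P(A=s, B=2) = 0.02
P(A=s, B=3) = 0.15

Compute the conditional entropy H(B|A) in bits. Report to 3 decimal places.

Marginals: p(A) = (0.3200, 0.6800), p(B) = (0.5300, 0.0700, 0.4000).
H(B|A) = Σ p(A) · H(B|A=·).
  A=r: p=0.3200, H(B|A=r) = 0.9467
  A=s: p=0.6800, H(B|A=s) = 0.9419
Weighted sum = 0.943 bits.

0.943 bits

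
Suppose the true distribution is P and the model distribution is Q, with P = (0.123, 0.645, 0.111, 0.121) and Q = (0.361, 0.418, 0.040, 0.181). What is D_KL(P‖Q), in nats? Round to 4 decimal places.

D(P‖Q) = Σ p·ln(p/q).
  0.123·ln(0.123/0.361) = -0.13243
  0.645·ln(0.645/0.418) = 0.27978
  0.111·ln(0.111/0.040) = 0.11329
  0.121·ln(0.121/0.181) = -0.04873
D(P‖Q) = 0.2119 nats.

0.2119 nats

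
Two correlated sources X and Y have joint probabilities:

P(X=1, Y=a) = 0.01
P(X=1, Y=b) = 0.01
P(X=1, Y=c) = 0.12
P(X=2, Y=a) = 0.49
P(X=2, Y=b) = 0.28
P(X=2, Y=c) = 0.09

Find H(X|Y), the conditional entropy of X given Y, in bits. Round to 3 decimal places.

Chain rule: H(X|Y) = H(X,Y) − H(Y).
Marginals: p(X) = (0.1400, 0.8600), p(Y) = (0.5000, 0.2900, 0.2100).
H(X,Y) = 1.8311 bits; H(Y) = 1.4907 bits.
H(X|Y) = 1.8311 − 1.4907 = 0.340 bits.

0.340 bits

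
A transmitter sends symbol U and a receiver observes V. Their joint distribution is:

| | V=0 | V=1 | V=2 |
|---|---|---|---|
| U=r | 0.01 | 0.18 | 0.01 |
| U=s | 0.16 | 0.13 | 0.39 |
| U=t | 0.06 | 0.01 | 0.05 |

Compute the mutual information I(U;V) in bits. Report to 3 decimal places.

0.302 bits

Marginals: p(U) = (0.2000, 0.6800, 0.1200), p(V) = (0.2300, 0.3200, 0.4500).
I(U;V) = H(U) + H(V) − H(U,V).
H(U) = 1.2098, H(V) = 1.5321, H(U,V) = 2.4397.
I(U;V) = 1.2098 + 1.5321 − 2.4397 = 0.302 bits.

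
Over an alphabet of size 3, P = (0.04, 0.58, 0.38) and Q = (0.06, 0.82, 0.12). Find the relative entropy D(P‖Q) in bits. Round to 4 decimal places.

D(P‖Q) = Σ p·log₂(p/q).
  0.04·log₂(0.04/0.06) = -0.02340
  0.58·log₂(0.58/0.82) = -0.28975
  0.38·log₂(0.38/0.12) = 0.63193
D(P‖Q) = 0.3188 bits.

0.3188 bits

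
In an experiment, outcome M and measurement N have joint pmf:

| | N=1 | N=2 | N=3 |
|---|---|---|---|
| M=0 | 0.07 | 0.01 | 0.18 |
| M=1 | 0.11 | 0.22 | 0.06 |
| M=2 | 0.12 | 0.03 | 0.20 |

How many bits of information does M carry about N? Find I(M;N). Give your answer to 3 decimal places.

Marginals: p(M) = (0.2600, 0.3900, 0.3500), p(N) = (0.3000, 0.2600, 0.4400).
I(M;N) = H(M) + H(N) − H(M,N).
H(M) = 1.5652, H(N) = 1.5475, H(M,N) = 2.8379.
I(M;N) = 1.5652 + 1.5475 − 2.8379 = 0.275 bits.

0.275 bits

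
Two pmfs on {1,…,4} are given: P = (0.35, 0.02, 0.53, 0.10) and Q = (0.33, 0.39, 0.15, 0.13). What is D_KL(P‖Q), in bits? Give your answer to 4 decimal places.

D(P‖Q) = Σ p·log₂(p/q).
  0.35·log₂(0.35/0.33) = 0.02971
  0.02·log₂(0.02/0.39) = -0.08571
  0.53·log₂(0.53/0.15) = 0.96515
  0.10·log₂(0.10/0.13) = -0.03785
D(P‖Q) = 0.8713 bits.

0.8713 bits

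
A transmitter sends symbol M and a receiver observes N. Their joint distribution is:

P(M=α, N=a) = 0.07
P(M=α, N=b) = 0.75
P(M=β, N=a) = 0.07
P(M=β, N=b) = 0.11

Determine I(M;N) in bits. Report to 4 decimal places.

Marginals: p(M) = (0.8200, 0.1800), p(N) = (0.1400, 0.8600).
I(M;N) = Σ p(x,y)·log₂[p(x,y)/(p(x)p(y))].
  (α,a): 0.07·log₂(0.6098) = -0.04996
  (α,b): 0.75·log₂(1.0635) = 0.06664
  (β,a): 0.07·log₂(2.7778) = 0.10318
  (β,b): 0.11·log₂(0.7106) = -0.05422
Sum = 0.0656 bits.

0.0656 bits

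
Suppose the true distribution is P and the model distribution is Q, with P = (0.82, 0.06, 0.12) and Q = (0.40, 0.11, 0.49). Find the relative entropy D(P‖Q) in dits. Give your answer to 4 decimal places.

0.1665 dits

D(P‖Q) = Σ p·log₁₀(p/q).
  0.82·log₁₀(0.82/0.40) = 0.25564
  0.06·log₁₀(0.06/0.11) = -0.01579
  0.12·log₁₀(0.12/0.49) = -0.07332
D(P‖Q) = 0.1665 dits.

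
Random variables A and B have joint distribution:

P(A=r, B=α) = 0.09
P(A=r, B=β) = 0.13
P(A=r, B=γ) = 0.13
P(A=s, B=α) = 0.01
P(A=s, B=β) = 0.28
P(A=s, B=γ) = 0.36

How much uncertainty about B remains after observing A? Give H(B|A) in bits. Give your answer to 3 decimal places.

Chain rule: H(B|A) = H(A,B) − H(A).
Marginals: p(A) = (0.3500, 0.6500), p(B) = (0.1000, 0.4100, 0.4900).
H(A,B) = 2.1892 bits; H(A) = 0.9341 bits.
H(B|A) = 2.1892 − 0.9341 = 1.255 bits.

1.255 bits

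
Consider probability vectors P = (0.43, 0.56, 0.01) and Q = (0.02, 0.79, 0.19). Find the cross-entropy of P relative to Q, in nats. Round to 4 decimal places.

1.8308 nats

H(P,Q) = −Σ p·ln q.
  −0.43·ln(0.02) = 1.68217
  −0.56·ln(0.79) = 0.13200
  −0.01·ln(0.19) = 0.01661
H(P,Q) = 1.8308 nats.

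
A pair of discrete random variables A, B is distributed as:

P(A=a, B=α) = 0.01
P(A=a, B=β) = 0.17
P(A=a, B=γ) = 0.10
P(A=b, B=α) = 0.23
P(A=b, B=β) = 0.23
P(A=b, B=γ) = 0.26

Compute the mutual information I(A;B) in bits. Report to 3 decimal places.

0.095 bits

Marginals: p(A) = (0.2800, 0.7200), p(B) = (0.2400, 0.4000, 0.3600).
I(A;B) = H(A) + H(B) − H(A,B).
H(A) = 0.8555, H(B) = 1.5535, H(A,B) = 2.3138.
I(A;B) = 0.8555 + 1.5535 − 2.3138 = 0.095 bits.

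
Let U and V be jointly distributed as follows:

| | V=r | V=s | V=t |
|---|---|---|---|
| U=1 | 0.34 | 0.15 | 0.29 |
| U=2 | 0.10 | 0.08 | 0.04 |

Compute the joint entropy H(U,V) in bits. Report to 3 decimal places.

2.267 bits

H(U,V) = −Σ p(x,y)·log₂ p(x,y) over all 6 cells.
  cell (1,r): −0.34·log₂0.34 = 0.5292
  cell (1,s): −0.15·log₂0.15 = 0.4105
  cell (1,t): −0.29·log₂0.29 = 0.5179
  cell (2,r): −0.10·log₂0.10 = 0.3322
  cell (2,s): −0.08·log₂0.08 = 0.2915
  cell (2,t): −0.04·log₂0.04 = 0.1858
Sum = 2.267 bits.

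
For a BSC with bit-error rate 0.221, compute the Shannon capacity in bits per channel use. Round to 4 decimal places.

0.2380 bits

Binary symmetric channel: C = 1 − h₂(ε) where h₂ is the binary entropy function.
h₂(0.221) = −0.221·log₂0.221 − 0.779·log₂0.779 = 0.7620.
C = 1 − 0.7620 = 0.2380 bits per channel use.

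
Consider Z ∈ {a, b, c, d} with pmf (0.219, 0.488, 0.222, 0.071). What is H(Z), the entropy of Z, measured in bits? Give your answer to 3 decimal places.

1.738 bits

H(Z) = −Σ p·log₂ p.
  −(0.219)·log₂(0.219) = 0.4798
  −(0.488)·log₂(0.488) = 0.5051
  −(0.222)·log₂(0.222) = 0.4820
  −(0.071)·log₂(0.071) = 0.2709
Sum: 0.4798 + 0.5051 + 0.4820 + 0.2709 = 1.738 bits.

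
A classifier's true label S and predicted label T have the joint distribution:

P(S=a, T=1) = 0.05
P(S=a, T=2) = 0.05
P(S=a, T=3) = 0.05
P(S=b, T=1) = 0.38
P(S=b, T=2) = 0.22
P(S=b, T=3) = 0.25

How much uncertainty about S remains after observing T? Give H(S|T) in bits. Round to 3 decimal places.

Chain rule: H(S|T) = H(S,T) − H(T).
Marginals: p(S) = (0.1500, 0.8500), p(T) = (0.4300, 0.2700, 0.3000).
H(S,T) = 2.1593 bits; H(T) = 1.5547 bits.
H(S|T) = 2.1593 − 1.5547 = 0.605 bits.

0.605 bits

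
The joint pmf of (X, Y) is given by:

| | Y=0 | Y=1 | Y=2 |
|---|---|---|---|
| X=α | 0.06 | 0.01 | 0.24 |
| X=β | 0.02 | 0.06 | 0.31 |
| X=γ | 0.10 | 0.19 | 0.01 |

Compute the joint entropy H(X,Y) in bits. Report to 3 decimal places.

H(X,Y) = −Σ p(x,y)·log₂ p(x,y) over all 9 cells.
  cell (α,0): −0.06·log₂0.06 = 0.2435
  cell (α,1): −0.01·log₂0.01 = 0.0664
  cell (α,2): −0.24·log₂0.24 = 0.4941
  cell (β,0): −0.02·log₂0.02 = 0.1129
  cell (β,1): −0.06·log₂0.06 = 0.2435
  cell (β,2): −0.31·log₂0.31 = 0.5238
  cell (γ,0): −0.10·log₂0.10 = 0.3322
  cell (γ,1): −0.19·log₂0.19 = 0.4552
  cell (γ,2): −0.01·log₂0.01 = 0.0664
Sum = 2.538 bits.

2.538 bits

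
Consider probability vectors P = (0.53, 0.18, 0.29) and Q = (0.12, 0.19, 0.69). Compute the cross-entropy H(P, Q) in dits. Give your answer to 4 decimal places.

H(P,Q) = −Σ p·log₁₀ q.
  −0.53·log₁₀(0.12) = 0.48803
  −0.18·log₁₀(0.19) = 0.12982
  −0.29·log₁₀(0.69) = 0.04673
H(P,Q) = 0.6646 dits.

0.6646 dits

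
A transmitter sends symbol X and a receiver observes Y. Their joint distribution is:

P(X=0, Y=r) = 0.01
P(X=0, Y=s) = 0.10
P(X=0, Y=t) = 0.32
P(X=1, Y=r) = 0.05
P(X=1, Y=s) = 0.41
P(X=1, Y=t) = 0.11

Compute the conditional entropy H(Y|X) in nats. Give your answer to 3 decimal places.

Chain rule: H(Y|X) = H(X,Y) − H(X).
Marginals: p(X) = (0.4300, 0.5700), p(Y) = (0.0600, 0.5100, 0.4300).
H(X,Y) = 1.3991 nats; H(X) = 0.6833 nats.
H(Y|X) = 1.3991 − 0.6833 = 0.716 nats.

0.716 nats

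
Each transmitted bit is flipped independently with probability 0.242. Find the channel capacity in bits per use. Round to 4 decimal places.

Binary symmetric channel: C = 1 − h₂(ε) where h₂ is the binary entropy function.
h₂(0.242) = −0.242·log₂0.242 − 0.758·log₂0.758 = 0.7984.
C = 1 − 0.7984 = 0.2016 bits per channel use.

0.2016 bits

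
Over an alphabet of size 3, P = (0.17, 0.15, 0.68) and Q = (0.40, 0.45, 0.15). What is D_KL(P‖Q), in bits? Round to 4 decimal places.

D(P‖Q) = Σ p·log₂(p/q).
  0.17·log₂(0.17/0.40) = -0.20986
  0.15·log₂(0.15/0.45) = -0.23774
  0.68·log₂(0.68/0.15) = 1.48279
D(P‖Q) = 1.0352 bits.

1.0352 bits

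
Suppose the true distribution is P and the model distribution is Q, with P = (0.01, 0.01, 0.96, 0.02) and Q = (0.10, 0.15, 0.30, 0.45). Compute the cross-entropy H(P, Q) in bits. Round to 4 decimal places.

H(P,Q) = −Σ p·log₂ q.
  −0.01·log₂(0.10) = 0.03322
  −0.01·log₂(0.15) = 0.02737
  −0.96·log₂(0.30) = 1.66749
  −0.02·log₂(0.45) = 0.02304
H(P,Q) = 1.7511 bits.

1.7511 bits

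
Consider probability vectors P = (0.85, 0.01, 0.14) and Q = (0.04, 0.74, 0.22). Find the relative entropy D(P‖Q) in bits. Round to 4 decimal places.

D(P‖Q) = Σ p·log₂(p/q).
  0.85·log₂(0.85/0.04) = 3.74798
  0.01·log₂(0.01/0.74) = -0.06209
  0.14·log₂(0.14/0.22) = -0.09129
D(P‖Q) = 3.5946 bits.

3.5946 bits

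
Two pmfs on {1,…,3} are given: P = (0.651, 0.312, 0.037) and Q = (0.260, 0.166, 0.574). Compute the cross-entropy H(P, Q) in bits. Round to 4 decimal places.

2.1031 bits

H(P,Q) = −Σ p·log₂ q.
  −0.651·log₂(0.260) = 1.26516
  −0.312·log₂(0.166) = 0.80831
  −0.037·log₂(0.574) = 0.02963
H(P,Q) = 2.1031 bits.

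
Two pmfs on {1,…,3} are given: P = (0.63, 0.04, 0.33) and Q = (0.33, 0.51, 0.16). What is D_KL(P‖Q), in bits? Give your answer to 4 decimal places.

0.7855 bits

D(P‖Q) = Σ p·log₂(p/q).
  0.63·log₂(0.63/0.33) = 0.58772
  0.04·log₂(0.04/0.51) = -0.14690
  0.33·log₂(0.33/0.16) = 0.34465
D(P‖Q) = 0.7855 bits.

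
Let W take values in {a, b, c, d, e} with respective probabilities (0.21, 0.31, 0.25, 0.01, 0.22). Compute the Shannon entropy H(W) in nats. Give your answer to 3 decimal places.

1.417 nats

H(W) = −Σ p·ln p.
  −(0.21)·ln(0.21) = 0.3277
  −(0.31)·ln(0.31) = 0.3631
  −(0.25)·ln(0.25) = 0.3466
  −(0.01)·ln(0.01) = 0.0461
  −(0.22)·ln(0.22) = 0.3331
Sum: 0.3277 + 0.3631 + 0.3466 + 0.0461 + 0.3331 = 1.417 nats.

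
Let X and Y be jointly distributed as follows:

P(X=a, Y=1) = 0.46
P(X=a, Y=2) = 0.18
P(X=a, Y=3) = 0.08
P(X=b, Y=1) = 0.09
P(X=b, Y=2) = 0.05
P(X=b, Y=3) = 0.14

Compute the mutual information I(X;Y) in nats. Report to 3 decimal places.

Marginals: p(X) = (0.7200, 0.2800), p(Y) = (0.5500, 0.2300, 0.2200).
I(X;Y) = Σ p(x,y)·ln[p(x,y)/(p(x)p(y))].
  (a,1): 0.46·ln(1.1616) = 0.0689
  (a,2): 0.18·ln(1.0870) = 0.0150
  (a,3): 0.08·ln(0.5051) = -0.0546
  (b,1): 0.09·ln(0.5844) = -0.0483
  (b,2): 0.05·ln(0.7764) = -0.0127
  (b,3): 0.14·ln(2.2727) = 0.1149
Sum = 0.083 nats.

0.083 nats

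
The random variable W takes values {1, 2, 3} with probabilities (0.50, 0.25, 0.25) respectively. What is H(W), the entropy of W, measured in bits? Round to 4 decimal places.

H(W) = −Σ p·log₂ p.
  −(0.50)·log₂(0.50) = 0.50000
  −(0.25)·log₂(0.25) = 0.50000
  −(0.25)·log₂(0.25) = 0.50000
Sum: 0.50000 + 0.50000 + 0.50000 = 1.5000 bits.

1.5000 bits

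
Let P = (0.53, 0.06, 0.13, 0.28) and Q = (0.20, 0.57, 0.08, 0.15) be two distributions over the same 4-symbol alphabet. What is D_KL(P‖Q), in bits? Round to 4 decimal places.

0.8935 bits

D(P‖Q) = Σ p·log₂(p/q).
  0.53·log₂(0.53/0.20) = 0.74518
  0.06·log₂(0.06/0.57) = -0.19488
  0.13·log₂(0.13/0.08) = 0.09106
  0.28·log₂(0.28/0.15) = 0.25213
D(P‖Q) = 0.8935 bits.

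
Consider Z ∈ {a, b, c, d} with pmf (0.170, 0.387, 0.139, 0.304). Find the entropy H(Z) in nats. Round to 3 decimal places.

1.305 nats

H(Z) = −Σ p·ln p.
  −(0.170)·ln(0.170) = 0.3012
  −(0.387)·ln(0.387) = 0.3674
  −(0.139)·ln(0.139) = 0.2743
  −(0.304)·ln(0.304) = 0.3620
Sum: 0.3012 + 0.3674 + 0.2743 + 0.3620 = 1.305 nats.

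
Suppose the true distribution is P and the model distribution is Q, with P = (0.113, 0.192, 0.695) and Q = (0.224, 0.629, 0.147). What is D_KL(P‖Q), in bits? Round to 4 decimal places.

1.1174 bits

D(P‖Q) = Σ p·log₂(p/q).
  0.113·log₂(0.113/0.224) = -0.11155
  0.192·log₂(0.192/0.629) = -0.32870
  0.695·log₂(0.695/0.147) = 1.55763
D(P‖Q) = 1.1174 bits.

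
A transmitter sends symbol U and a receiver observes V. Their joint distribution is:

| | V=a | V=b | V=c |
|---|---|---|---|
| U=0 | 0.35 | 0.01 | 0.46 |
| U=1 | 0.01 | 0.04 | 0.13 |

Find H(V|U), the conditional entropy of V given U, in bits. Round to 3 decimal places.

1.067 bits

Marginals: p(U) = (0.8200, 0.1800), p(V) = (0.3600, 0.0500, 0.5900).
H(V|U) = Σ p(U) · H(V|U=·).
  U=0: p=0.8200, H(V|U=0) = 1.0696
  U=1: p=0.1800, H(V|U=1) = 1.0529
Weighted sum = 1.067 bits.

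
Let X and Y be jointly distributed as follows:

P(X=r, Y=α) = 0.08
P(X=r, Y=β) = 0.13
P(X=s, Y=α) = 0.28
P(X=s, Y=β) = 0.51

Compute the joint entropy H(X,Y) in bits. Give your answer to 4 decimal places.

H(X,Y) = −Σ p(x,y)·log₂ p(x,y) over all 4 cells.
  cell (r,α): −0.08·log₂0.08 = 0.29151
  cell (r,β): −0.13·log₂0.13 = 0.38264
  cell (s,α): −0.28·log₂0.28 = 0.51422
  cell (s,β): −0.51·log₂0.51 = 0.49543
Sum = 1.6838 bits.

1.6838 bits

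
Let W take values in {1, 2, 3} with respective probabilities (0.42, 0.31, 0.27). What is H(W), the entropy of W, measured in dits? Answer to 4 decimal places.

H(W) = −Σ p·log₁₀ p.
  −(0.42)·log₁₀(0.42) = 0.15824
  −(0.31)·log₁₀(0.31) = 0.15768
  −(0.27)·log₁₀(0.27) = 0.15353
Sum: 0.15824 + 0.15768 + 0.15353 = 0.4694 dits.

0.4694 dits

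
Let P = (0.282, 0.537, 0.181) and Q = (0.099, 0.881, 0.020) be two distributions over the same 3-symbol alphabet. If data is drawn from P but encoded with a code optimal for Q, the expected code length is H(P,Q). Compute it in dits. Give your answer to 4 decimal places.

0.6203 dits

H(P,Q) = −Σ p·log₁₀ q.
  −0.282·log₁₀(0.099) = 0.28323
  −0.537·log₁₀(0.881) = 0.02955
  −0.181·log₁₀(0.020) = 0.30751
H(P,Q) = 0.6203 dits.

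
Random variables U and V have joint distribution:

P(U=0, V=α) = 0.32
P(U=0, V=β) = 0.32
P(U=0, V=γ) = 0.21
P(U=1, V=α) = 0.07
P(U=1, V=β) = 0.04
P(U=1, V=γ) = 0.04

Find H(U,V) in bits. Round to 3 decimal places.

2.165 bits

H(U,V) = −Σ p(x,y)·log₂ p(x,y) over all 6 cells.
  cell (0,α): −0.32·log₂0.32 = 0.5260
  cell (0,β): −0.32·log₂0.32 = 0.5260
  cell (0,γ): −0.21·log₂0.21 = 0.4728
  cell (1,α): −0.07·log₂0.07 = 0.2686
  cell (1,β): −0.04·log₂0.04 = 0.1858
  cell (1,γ): −0.04·log₂0.04 = 0.1858
Sum = 2.165 bits.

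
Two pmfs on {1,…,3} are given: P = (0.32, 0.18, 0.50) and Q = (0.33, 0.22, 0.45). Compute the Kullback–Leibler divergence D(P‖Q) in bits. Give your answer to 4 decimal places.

0.0097 bits

D(P‖Q) = Σ p·log₂(p/q).
  0.32·log₂(0.32/0.33) = -0.01421
  0.18·log₂(0.18/0.22) = -0.05211
  0.50·log₂(0.50/0.45) = 0.07600
D(P‖Q) = 0.0097 bits.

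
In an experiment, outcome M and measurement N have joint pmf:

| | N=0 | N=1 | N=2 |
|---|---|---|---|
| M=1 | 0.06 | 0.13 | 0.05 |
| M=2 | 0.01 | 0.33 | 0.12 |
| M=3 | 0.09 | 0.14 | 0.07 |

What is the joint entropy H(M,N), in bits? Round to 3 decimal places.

H(M,N) = −Σ p(x,y)·log₂ p(x,y) over all 9 cells.
  cell (1,0): −0.06·log₂0.06 = 0.2435
  cell (1,1): −0.13·log₂0.13 = 0.3826
  cell (1,2): −0.05·log₂0.05 = 0.2161
  cell (2,0): −0.01·log₂0.01 = 0.0664
  cell (2,1): −0.33·log₂0.33 = 0.5278
  cell (2,2): −0.12·log₂0.12 = 0.3671
  cell (3,0): −0.09·log₂0.09 = 0.3127
  cell (3,1): −0.14·log₂0.14 = 0.3971
  cell (3,2): −0.07·log₂0.07 = 0.2686
Sum = 2.782 bits.

2.782 bits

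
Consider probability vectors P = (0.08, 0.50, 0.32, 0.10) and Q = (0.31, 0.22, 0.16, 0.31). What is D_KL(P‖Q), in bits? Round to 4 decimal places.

0.5926 bits

D(P‖Q) = Σ p·log₂(p/q).
  0.08·log₂(0.08/0.31) = -0.15634
  0.50·log₂(0.50/0.22) = 0.59221
  0.32·log₂(0.32/0.16) = 0.32000
  0.10·log₂(0.10/0.31) = -0.16323
D(P‖Q) = 0.5926 bits.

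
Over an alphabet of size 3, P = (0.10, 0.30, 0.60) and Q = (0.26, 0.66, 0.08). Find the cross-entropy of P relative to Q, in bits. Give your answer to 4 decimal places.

2.5605 bits

H(P,Q) = −Σ p·log₂ q.
  −0.10·log₂(0.26) = 0.19434
  −0.30·log₂(0.66) = 0.17984
  −0.60·log₂(0.08) = 2.18631
H(P,Q) = 2.5605 bits.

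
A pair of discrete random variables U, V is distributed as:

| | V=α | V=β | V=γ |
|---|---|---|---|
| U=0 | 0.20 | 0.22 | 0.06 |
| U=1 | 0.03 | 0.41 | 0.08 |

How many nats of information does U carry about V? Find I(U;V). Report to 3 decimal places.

0.100 nats

Marginals: p(U) = (0.4800, 0.5200), p(V) = (0.2300, 0.6300, 0.1400).
I(U;V) = H(U) + H(V) − H(U,V).
H(U) = 0.6923, H(V) = 0.9044, H(U,V) = 1.4966.
I(U;V) = 0.6923 + 0.9044 − 1.4966 = 0.100 nats.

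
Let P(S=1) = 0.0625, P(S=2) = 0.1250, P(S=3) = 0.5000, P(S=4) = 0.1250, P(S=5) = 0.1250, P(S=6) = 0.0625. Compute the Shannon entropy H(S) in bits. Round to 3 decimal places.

H(S) = −Σ p·log₂ p.
  −(0.0625)·log₂(0.0625) = 0.2500
  −(0.1250)·log₂(0.1250) = 0.3750
  −(0.5000)·log₂(0.5000) = 0.5000
  −(0.1250)·log₂(0.1250) = 0.3750
  −(0.1250)·log₂(0.1250) = 0.3750
  −(0.0625)·log₂(0.0625) = 0.2500
Sum: 0.2500 + 0.3750 + 0.5000 + 0.3750 + 0.3750 + 0.2500 = 2.125 bits.

2.125 bits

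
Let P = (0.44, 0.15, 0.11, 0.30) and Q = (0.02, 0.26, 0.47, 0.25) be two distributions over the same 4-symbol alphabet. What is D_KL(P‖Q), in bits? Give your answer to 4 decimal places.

1.6916 bits

D(P‖Q) = Σ p·log₂(p/q).
  0.44·log₂(0.44/0.02) = 1.96215
  0.15·log₂(0.15/0.26) = -0.11903
  0.11·log₂(0.11/0.47) = -0.23047
  0.30·log₂(0.30/0.25) = 0.07891
D(P‖Q) = 1.6916 bits.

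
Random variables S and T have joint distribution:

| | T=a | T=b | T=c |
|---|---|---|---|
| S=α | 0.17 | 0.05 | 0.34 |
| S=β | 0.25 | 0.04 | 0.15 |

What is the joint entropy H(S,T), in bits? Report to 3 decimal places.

H(S,T) = −Σ p(x,y)·log₂ p(x,y) over all 6 cells.
  cell (α,a): −0.17·log₂0.17 = 0.4346
  cell (α,b): −0.05·log₂0.05 = 0.2161
  cell (α,c): −0.34·log₂0.34 = 0.5292
  cell (β,a): −0.25·log₂0.25 = 0.5000
  cell (β,b): −0.04·log₂0.04 = 0.1858
  cell (β,c): −0.15·log₂0.15 = 0.4105
Sum = 2.276 bits.

2.276 bits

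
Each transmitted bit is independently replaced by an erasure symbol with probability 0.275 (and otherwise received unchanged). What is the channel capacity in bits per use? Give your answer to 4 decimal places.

0.7250 bits

Binary erasure channel: capacity C = 1 − ε.
C = 1 − 0.275 = 0.7250 bits per channel use.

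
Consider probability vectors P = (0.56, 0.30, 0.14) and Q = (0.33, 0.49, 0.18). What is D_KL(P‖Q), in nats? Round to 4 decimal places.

D(P‖Q) = Σ p·ln(p/q).
  0.56·ln(0.56/0.33) = 0.29615
  0.30·ln(0.30/0.49) = -0.14719
  0.14·ln(0.14/0.18) = -0.03518
D(P‖Q) = 0.1138 nats.

0.1138 nats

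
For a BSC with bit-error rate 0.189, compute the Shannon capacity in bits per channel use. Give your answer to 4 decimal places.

Binary symmetric channel: C = 1 − h₂(ε) where h₂ is the binary entropy function.
h₂(0.189) = −0.189·log₂0.189 − 0.811·log₂0.811 = 0.6994.
C = 1 − 0.6994 = 0.3006 bits per channel use.

0.3006 bits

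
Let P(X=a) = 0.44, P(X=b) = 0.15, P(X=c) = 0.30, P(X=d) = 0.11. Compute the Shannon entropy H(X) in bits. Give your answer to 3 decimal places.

H(X) = −Σ p·log₂ p.
  −(0.44)·log₂(0.44) = 0.5211
  −(0.15)·log₂(0.15) = 0.4105
  −(0.30)·log₂(0.30) = 0.5211
  −(0.11)·log₂(0.11) = 0.3503
Sum: 0.5211 + 0.4105 + 0.5211 + 0.3503 = 1.803 bits.

1.803 bits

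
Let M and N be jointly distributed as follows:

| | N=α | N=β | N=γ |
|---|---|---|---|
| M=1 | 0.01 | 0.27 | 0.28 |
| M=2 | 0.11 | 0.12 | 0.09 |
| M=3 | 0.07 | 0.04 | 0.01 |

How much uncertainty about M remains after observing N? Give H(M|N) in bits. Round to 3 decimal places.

1.132 bits

Marginals: p(M) = (0.5600, 0.3200, 0.1200), p(N) = (0.1900, 0.4300, 0.3800).
H(M|N) = Σ p(N) · H(M|N=·).
  N=α: p=0.1900, H(M|N=α) = 1.2108
  N=β: p=0.4300, H(M|N=β) = 1.2541
  N=γ: p=0.3800, H(M|N=γ) = 0.9549
Weighted sum = 1.132 bits.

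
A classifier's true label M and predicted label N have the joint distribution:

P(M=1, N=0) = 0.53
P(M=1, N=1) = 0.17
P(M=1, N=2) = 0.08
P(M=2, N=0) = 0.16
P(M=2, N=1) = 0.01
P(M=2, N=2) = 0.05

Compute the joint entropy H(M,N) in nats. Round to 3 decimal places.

1.329 nats

H(M,N) = −Σ p(x,y)·ln p(x,y) over all 6 cells.
  cell (1,0): −0.53·ln0.53 = 0.3365
  cell (1,1): −0.17·ln0.17 = 0.3012
  cell (1,2): −0.08·ln0.08 = 0.2021
  cell (2,0): −0.16·ln0.16 = 0.2932
  cell (2,1): −0.01·ln0.01 = 0.0461
  cell (2,2): −0.05·ln0.05 = 0.1498
Sum = 1.329 nats.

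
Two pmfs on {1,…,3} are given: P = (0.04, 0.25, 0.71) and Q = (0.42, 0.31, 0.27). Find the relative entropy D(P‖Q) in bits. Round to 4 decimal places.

D(P‖Q) = Σ p·log₂(p/q).
  0.04·log₂(0.04/0.42) = -0.13569
  0.25·log₂(0.25/0.31) = -0.07759
  0.71·log₂(0.71/0.27) = 0.99035
D(P‖Q) = 0.7771 bits.

0.7771 bits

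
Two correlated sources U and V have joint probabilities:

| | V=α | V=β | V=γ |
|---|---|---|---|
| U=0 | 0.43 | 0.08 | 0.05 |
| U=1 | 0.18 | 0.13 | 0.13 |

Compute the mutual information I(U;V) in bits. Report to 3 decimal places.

Marginals: p(U) = (0.5600, 0.4400), p(V) = (0.6100, 0.2100, 0.1800).
I(U;V) = Σ p(x,y)·log₂[p(x,y)/(p(x)p(y))].
  (0,α): 0.43·log₂(1.2588) = 0.1428
  (0,β): 0.08·log₂(0.6803) = -0.0445
  (0,γ): 0.05·log₂(0.4960) = -0.0506
  (1,α): 0.18·log₂(0.6706) = -0.1037
  (1,β): 0.13·log₂(1.4069) = 0.0640
  (1,γ): 0.13·log₂(1.6414) = 0.0929
Sum = 0.101 bits.

0.101 bits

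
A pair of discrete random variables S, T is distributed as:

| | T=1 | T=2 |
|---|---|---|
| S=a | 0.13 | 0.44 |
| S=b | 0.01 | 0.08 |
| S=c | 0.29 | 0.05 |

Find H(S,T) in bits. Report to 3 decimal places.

1.996 bits

H(S,T) = −Σ p(x,y)·log₂ p(x,y) over all 6 cells.
  cell (a,1): −0.13·log₂0.13 = 0.3826
  cell (a,2): −0.44·log₂0.44 = 0.5211
  cell (b,1): −0.01·log₂0.01 = 0.0664
  cell (b,2): −0.08·log₂0.08 = 0.2915
  cell (c,1): −0.29·log₂0.29 = 0.5179
  cell (c,2): −0.05·log₂0.05 = 0.2161
Sum = 1.996 bits.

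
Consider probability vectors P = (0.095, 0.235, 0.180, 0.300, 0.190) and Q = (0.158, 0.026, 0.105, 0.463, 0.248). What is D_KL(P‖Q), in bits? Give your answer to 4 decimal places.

0.5558 bits

D(P‖Q) = Σ p·log₂(p/q).
  0.095·log₂(0.095/0.158) = -0.06972
  0.235·log₂(0.235/0.026) = 0.74638
  0.180·log₂(0.180/0.105) = 0.13997
  0.300·log₂(0.300/0.463) = -0.18781
  0.190·log₂(0.190/0.248) = -0.07302
D(P‖Q) = 0.5558 bits.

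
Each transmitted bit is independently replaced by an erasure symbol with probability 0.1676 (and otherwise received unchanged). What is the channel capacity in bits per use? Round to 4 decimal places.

Binary erasure channel: capacity C = 1 − ε.
C = 1 − 0.1676 = 0.8324 bits per channel use.

0.8324 bits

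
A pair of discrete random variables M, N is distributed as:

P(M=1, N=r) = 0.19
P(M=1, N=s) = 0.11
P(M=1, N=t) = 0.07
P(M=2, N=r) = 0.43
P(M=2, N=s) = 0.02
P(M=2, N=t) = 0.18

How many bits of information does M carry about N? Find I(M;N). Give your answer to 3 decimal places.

0.105 bits

Marginals: p(M) = (0.3700, 0.6300), p(N) = (0.6200, 0.1300, 0.2500).
I(M;N) = Σ p(x,y)·log₂[p(x,y)/(p(x)p(y))].
  (1,r): 0.19·log₂(0.8282) = -0.0517
  (1,s): 0.11·log₂(2.2869) = 0.1313
  (1,t): 0.07·log₂(0.7568) = -0.0281
  (2,r): 0.43·log₂(1.1009) = 0.0596
  (2,s): 0.02·log₂(0.2442) = -0.0407
  (2,t): 0.18·log₂(1.1429) = 0.0347
Sum = 0.105 bits.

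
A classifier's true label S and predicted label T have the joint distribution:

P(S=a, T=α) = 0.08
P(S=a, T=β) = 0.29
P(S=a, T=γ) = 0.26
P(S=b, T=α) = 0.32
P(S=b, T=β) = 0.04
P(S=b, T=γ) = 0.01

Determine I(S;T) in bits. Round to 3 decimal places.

Marginals: p(S) = (0.6300, 0.3700), p(T) = (0.4000, 0.3300, 0.2700).
I(S;T) = Σ p(x,y)·log₂[p(x,y)/(p(x)p(y))].
  (a,α): 0.08·log₂(0.3175) = -0.1324
  (a,β): 0.29·log₂(1.3949) = 0.1392
  (a,γ): 0.26·log₂(1.5285) = 0.1592
  (b,α): 0.32·log₂(2.1622) = 0.3560
  (b,β): 0.04·log₂(0.3276) = -0.0644
  (b,γ): 0.01·log₂(0.1001) = -0.0332
Sum = 0.424 bits.

0.424 bits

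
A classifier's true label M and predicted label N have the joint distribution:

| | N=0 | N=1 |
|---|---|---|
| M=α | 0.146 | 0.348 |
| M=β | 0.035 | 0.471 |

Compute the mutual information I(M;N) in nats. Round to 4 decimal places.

Marginals: p(M) = (0.4940, 0.5060), p(N) = (0.1810, 0.8190).
I(M;N) = Σ p(x,y)·ln[p(x,y)/(p(x)p(y))].
  (α,0): 0.146·ln(1.6329) = 0.07159
  (α,1): 0.348·ln(0.8601) = -0.05243
  (β,0): 0.035·ln(0.3822) = -0.03367
  (β,1): 0.471·ln(1.1365) = 0.06028
Sum = 0.0458 nats.

0.0458 nats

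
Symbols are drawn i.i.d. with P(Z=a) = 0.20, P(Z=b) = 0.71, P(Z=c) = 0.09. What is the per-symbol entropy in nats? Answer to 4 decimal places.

0.7818 nats

H(Z) = −Σ p·ln p.
  −(0.20)·ln(0.20) = 0.32189
  −(0.71)·ln(0.71) = 0.24317
  −(0.09)·ln(0.09) = 0.21672
Sum: 0.32189 + 0.24317 + 0.21672 = 0.7818 nats.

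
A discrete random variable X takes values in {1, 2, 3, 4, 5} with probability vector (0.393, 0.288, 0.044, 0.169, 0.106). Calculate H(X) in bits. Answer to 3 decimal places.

2.022 bits

H(X) = −Σ p·log₂ p.
  −(0.393)·log₂(0.393) = 0.5295
  −(0.288)·log₂(0.288) = 0.5172
  −(0.044)·log₂(0.044) = 0.1983
  −(0.169)·log₂(0.169) = 0.4335
  −(0.106)·log₂(0.106) = 0.3432
Sum: 0.5295 + 0.5172 + 0.1983 + 0.4335 + 0.3432 = 2.022 bits.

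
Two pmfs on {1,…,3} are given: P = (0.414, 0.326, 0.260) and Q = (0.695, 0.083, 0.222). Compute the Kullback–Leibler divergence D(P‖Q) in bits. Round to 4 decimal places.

0.3933 bits

D(P‖Q) = Σ p·log₂(p/q).
  0.414·log₂(0.414/0.695) = -0.30942
  0.326·log₂(0.326/0.083) = 0.64342
  0.260·log₂(0.260/0.222) = 0.05927
D(P‖Q) = 0.3933 bits.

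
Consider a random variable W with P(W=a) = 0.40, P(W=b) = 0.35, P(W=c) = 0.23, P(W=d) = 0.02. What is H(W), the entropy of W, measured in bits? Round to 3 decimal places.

1.659 bits

H(W) = −Σ p·log₂ p.
  −(0.40)·log₂(0.40) = 0.5288
  −(0.35)·log₂(0.35) = 0.5301
  −(0.23)·log₂(0.23) = 0.4877
  −(0.02)·log₂(0.02) = 0.1129
Sum: 0.5288 + 0.5301 + 0.4877 + 0.1129 = 1.659 bits.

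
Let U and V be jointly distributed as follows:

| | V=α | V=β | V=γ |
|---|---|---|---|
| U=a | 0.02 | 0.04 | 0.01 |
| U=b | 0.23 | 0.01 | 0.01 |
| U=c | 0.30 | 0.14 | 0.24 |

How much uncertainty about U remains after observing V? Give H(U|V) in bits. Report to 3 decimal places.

0.963 bits

Chain rule: H(U|V) = H(U,V) − H(V).
Marginals: p(U) = (0.0700, 0.2500, 0.6800), p(V) = (0.5500, 0.1900, 0.2600).
H(U,V) = 2.3979 bits; H(V) = 1.4349 bits.
H(U|V) = 2.3979 − 1.4349 = 0.963 bits.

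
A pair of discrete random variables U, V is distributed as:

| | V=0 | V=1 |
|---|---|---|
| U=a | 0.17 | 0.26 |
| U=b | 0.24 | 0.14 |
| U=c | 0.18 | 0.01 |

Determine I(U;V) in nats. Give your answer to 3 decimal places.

0.099 nats

Marginals: p(U) = (0.4300, 0.3800, 0.1900), p(V) = (0.5900, 0.4100).
I(U;V) = Σ p(x,y)·ln[p(x,y)/(p(x)p(y))].
  (a,0): 0.17·ln(0.6701) = -0.0681
  (a,1): 0.26·ln(1.4748) = 0.1010
  (b,0): 0.24·ln(1.0705) = 0.0163
  (b,1): 0.14·ln(0.8986) = -0.0150
  (c,0): 0.18·ln(1.6057) = 0.0852
  (c,1): 0.01·ln(0.1284) = -0.0205
Sum = 0.099 nats.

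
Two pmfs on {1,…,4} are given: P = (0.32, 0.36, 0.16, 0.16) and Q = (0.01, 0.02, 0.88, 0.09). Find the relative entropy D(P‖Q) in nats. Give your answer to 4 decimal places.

1.9689 nats

D(P‖Q) = Σ p·ln(p/q).
  0.32·ln(0.32/0.01) = 1.10904
  0.36·ln(0.36/0.02) = 1.04053
  0.16·ln(0.16/0.88) = -0.27276
  0.16·ln(0.16/0.09) = 0.09206
D(P‖Q) = 1.9689 nats.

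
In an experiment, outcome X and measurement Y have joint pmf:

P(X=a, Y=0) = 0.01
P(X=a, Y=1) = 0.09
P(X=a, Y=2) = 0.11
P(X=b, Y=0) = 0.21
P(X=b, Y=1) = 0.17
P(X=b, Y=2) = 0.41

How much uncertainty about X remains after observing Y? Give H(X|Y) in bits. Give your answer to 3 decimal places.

0.688 bits

Chain rule: H(X|Y) = H(X,Y) − H(Y).
Marginals: p(X) = (0.2100, 0.7900), p(Y) = (0.2200, 0.2600, 0.5200).
H(X,Y) = 2.1642 bits; H(Y) = 1.4764 bits.
H(X|Y) = 2.1642 − 1.4764 = 0.688 bits.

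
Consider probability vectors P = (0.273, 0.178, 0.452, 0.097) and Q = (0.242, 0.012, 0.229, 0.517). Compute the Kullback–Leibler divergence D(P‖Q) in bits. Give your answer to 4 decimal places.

0.9493 bits

D(P‖Q) = Σ p·log₂(p/q).
  0.273·log₂(0.273/0.242) = 0.04747
  0.178·log₂(0.178/0.012) = 0.69256
  0.452·log₂(0.452/0.229) = 0.44340
  0.097·log₂(0.097/0.517) = -0.23417
D(P‖Q) = 0.9493 bits.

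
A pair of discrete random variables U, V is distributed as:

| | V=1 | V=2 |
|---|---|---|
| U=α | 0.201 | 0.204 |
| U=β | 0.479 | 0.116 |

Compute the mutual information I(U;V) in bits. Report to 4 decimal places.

Marginals: p(U) = (0.4050, 0.5950), p(V) = (0.6800, 0.3200).
I(U;V) = Σ p(x,y)·log₂[p(x,y)/(p(x)p(y))].
  (α,1): 0.201·log₂(0.7298) = -0.09132
  (α,2): 0.204·log₂(1.5741) = 0.13352
  (β,1): 0.479·log₂(1.1839) = 0.11665
  (β,2): 0.116·log₂(0.6092) = -0.08293
Sum = 0.0759 bits.

0.0759 bits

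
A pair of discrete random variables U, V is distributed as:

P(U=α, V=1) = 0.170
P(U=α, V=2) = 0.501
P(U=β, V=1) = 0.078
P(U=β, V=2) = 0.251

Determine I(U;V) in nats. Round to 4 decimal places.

Marginals: p(U) = (0.6710, 0.3290), p(V) = (0.2480, 0.7520).
I(U;V) = H(U) + H(V) − H(U,V).
H(U) = 0.6335, H(V) = 0.5601, H(U,V) = 1.1934.
I(U;V) = 0.6335 + 0.5601 − 1.1934 = 0.0002 nats.

0.0002 nats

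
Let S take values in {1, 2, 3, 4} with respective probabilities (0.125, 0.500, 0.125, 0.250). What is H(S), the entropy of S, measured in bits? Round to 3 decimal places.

1.750 bits

H(S) = −Σ p·log₂ p.
  −(0.125)·log₂(0.125) = 0.3750
  −(0.500)·log₂(0.500) = 0.5000
  −(0.125)·log₂(0.125) = 0.3750
  −(0.250)·log₂(0.250) = 0.5000
Sum: 0.3750 + 0.5000 + 0.3750 + 0.5000 = 1.750 bits.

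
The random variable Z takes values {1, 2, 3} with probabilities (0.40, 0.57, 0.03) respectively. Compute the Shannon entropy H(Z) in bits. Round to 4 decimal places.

H(Z) = −Σ p·log₂ p.
  −(0.40)·log₂(0.40) = 0.52877
  −(0.57)·log₂(0.57) = 0.46225
  −(0.03)·log₂(0.03) = 0.15177
Sum: 0.52877 + 0.46225 + 0.15177 = 1.1428 bits.

1.1428 bits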